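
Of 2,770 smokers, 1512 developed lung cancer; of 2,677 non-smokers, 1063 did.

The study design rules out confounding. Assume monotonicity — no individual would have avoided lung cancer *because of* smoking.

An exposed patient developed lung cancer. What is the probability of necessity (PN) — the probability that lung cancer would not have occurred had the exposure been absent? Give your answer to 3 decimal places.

PN ≈ 0.273

p₁ = P(outcome | exposed) = 1512/2770 = 0.54585
p₀ = P(outcome | unexposed) = 1063/2677 = 0.39709
Under exogeneity and monotonicity, PN = (p₁ − p₀) / p₁.
PN = (0.54585 − 0.39709) / 0.54585 = 0.14876 / 0.54585 ≈ 0.2725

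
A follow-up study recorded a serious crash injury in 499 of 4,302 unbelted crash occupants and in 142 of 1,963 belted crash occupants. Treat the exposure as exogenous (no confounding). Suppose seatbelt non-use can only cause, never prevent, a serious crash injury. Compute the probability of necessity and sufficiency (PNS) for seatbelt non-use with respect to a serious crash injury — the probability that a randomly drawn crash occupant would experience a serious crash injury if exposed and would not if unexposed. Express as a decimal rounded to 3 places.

p₁ = P(outcome | exposed) = 499/4302 = 0.11599
p₀ = P(outcome | unexposed) = 142/1963 = 0.072338
Under exogeneity and monotonicity, PNS = p₁ − p₀.
PNS = 0.11599 − 0.072338 = 0.043654

PNS ≈ 0.044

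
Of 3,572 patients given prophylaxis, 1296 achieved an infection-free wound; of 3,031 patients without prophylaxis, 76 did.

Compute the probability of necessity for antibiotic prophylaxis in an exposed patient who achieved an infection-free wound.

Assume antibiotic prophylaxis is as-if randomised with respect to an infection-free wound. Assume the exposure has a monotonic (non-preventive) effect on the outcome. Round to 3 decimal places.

p₁ = P(outcome | exposed) = 1296/3572 = 0.36282
p₀ = P(outcome | unexposed) = 76/3031 = 0.025074
Under exogeneity and monotonicity, PN = (p₁ − p₀) / p₁.
PN = (0.36282 − 0.025074) / 0.36282 = 0.33775 / 0.36282 ≈ 0.9309

PN ≈ 0.931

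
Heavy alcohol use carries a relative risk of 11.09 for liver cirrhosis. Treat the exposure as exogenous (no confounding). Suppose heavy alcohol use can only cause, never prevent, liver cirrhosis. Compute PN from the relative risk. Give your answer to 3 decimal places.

PN ≈ 0.910

Under exogeneity and monotonicity, PN = (RR − 1) / RR = 1 − 1/RR.
PN = (11.09 − 1) / 11.09 = 10.09 / 11.09 ≈ 0.9098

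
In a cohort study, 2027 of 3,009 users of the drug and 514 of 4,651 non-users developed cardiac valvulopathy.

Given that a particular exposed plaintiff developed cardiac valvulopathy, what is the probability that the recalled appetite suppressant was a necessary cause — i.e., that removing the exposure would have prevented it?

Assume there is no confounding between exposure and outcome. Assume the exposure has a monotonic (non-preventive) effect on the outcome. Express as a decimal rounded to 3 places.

p₁ = P(outcome | exposed) = 2027/3009 = 0.67365
p₀ = P(outcome | unexposed) = 514/4651 = 0.11051
Under exogeneity and monotonicity, PN = (p₁ − p₀) / p₁.
PN = (0.67365 − 0.11051) / 0.67365 = 0.56313 / 0.67365 ≈ 0.8359

PN ≈ 0.836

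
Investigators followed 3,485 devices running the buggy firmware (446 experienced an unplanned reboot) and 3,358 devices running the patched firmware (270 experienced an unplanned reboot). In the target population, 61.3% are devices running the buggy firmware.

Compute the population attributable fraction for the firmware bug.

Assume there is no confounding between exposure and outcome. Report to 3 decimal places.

p₁ = P(outcome | exposed) = 446/3485 = 0.12798
p₀ = P(outcome | unexposed) = 270/3358 = 0.080405
Overall risk P(Y=1) = π·p₁ + (1−π)·p₀ = 0.613×0.12798 + 0.387×0.080405 = 0.10957.
Under exogeneity, PAF = [P(Y=1) − p₀] / P(Y=1).
PAF = (0.10957 − 0.080405) / 0.10957 ≈ 0.2662

PAF ≈ 0.266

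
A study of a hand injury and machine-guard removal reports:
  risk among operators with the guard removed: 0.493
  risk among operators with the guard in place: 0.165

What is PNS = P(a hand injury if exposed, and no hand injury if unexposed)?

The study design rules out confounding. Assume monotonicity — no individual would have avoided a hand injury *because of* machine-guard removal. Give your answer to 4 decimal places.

Let p₁ = 0.493, p₀ = 0.165.
Under exogeneity and monotonicity, PNS = p₁ − p₀.
PNS = 0.493 − 0.165 = 0.328

PNS ≈ 0.3280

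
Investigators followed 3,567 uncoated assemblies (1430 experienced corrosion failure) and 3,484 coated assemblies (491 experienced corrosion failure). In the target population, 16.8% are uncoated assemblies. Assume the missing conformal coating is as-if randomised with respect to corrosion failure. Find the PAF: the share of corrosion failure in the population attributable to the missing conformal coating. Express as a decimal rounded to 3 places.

p₁ = P(outcome | exposed) = 1430/3567 = 0.4009
p₀ = P(outcome | unexposed) = 491/3484 = 0.14093
Overall risk P(Y=1) = π·p₁ + (1−π)·p₀ = 0.168×0.4009 + 0.832×0.14093 = 0.1846.
Under exogeneity, PAF = [P(Y=1) − p₀] / P(Y=1).
PAF = (0.1846 − 0.14093) / 0.1846 ≈ 0.2366

PAF ≈ 0.237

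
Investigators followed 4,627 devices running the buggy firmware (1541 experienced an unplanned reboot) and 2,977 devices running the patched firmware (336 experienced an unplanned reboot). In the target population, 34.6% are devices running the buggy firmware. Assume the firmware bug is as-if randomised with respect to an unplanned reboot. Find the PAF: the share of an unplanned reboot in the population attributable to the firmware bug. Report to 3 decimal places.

p₁ = P(outcome | exposed) = 1541/4627 = 0.33305
p₀ = P(outcome | unexposed) = 336/2977 = 0.11287
Overall risk P(Y=1) = π·p₁ + (1−π)·p₀ = 0.346×0.33305 + 0.654×0.11287 = 0.18905.
Under exogeneity, PAF = [P(Y=1) − p₀] / P(Y=1).
PAF = (0.18905 − 0.11287) / 0.18905 ≈ 0.4030

PAF ≈ 0.403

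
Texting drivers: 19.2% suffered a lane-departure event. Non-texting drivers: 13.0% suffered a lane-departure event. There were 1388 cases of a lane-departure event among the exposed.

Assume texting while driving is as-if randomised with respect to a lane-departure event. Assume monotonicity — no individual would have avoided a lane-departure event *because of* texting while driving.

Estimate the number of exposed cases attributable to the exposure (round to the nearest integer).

about 448 cases

p₁ = 0.192, p₀ = 0.13.
PN = (p₁ − p₀)/p₁ = (0.192 − 0.13) / 0.192 ≈ 0.32292.
Attributable cases ≈ PN × (exposed cases) = 0.32292 × 1388 ≈ 448.21.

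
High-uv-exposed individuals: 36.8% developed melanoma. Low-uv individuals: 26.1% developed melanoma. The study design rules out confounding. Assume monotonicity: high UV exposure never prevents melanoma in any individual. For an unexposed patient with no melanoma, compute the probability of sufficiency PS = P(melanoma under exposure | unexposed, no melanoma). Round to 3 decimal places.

p₁ = 0.368, p₀ = 0.261.
Under exogeneity and monotonicity, PS = (p₁ − p₀) / (1 − p₀).
PS = (0.368 − 0.261) / (1 − 0.261) = 0.107 / 0.739 ≈ 0.1448

PS ≈ 0.145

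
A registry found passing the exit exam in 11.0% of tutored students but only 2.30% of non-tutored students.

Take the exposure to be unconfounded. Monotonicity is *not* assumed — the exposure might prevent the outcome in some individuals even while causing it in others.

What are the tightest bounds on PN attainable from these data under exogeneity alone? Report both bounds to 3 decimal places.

p₁ = 0.11, p₀ = 0.023.
Under exogeneity alone the bounds on PN are max{0,(p₁−p₀)/p₁} ≤ PN ≤ min{1,(1−p₀)/p₁}.
  lower = (p₁ − p₀)/p₁ = 0.087 / 0.11 ≈ 0.7909
  upper = min{1, (1 − p₀)/p₁} = 0.977 / 0.11 ≈ 8.8818 → capped at 1

0.791 ≤ PN ≤ 1.000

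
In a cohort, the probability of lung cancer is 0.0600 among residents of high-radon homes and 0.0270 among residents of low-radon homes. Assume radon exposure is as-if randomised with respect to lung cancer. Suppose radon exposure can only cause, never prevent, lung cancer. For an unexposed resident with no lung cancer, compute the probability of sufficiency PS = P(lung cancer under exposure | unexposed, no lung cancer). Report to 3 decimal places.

Let p₁ = 0.06, p₀ = 0.027.
Under exogeneity and monotonicity, PS = (p₁ − p₀) / (1 − p₀).
PS = (0.06 − 0.027) / (1 − 0.027) = 0.033 / 0.973 ≈ 0.0339

PS ≈ 0.034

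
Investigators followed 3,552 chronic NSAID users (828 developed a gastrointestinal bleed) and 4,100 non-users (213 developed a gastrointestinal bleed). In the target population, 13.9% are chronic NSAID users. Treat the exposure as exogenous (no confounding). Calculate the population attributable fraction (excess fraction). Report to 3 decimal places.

PAF ≈ 0.326

p₁ = P(outcome | exposed) = 828/3552 = 0.23311
p₀ = P(outcome | unexposed) = 213/4100 = 0.051951
Overall risk P(Y=1) = π·p₁ + (1−π)·p₀ = 0.139×0.23311 + 0.861×0.051951 = 0.077132.
Under exogeneity, PAF = [P(Y=1) − p₀] / P(Y=1).
PAF = (0.077132 − 0.051951) / 0.077132 ≈ 0.3265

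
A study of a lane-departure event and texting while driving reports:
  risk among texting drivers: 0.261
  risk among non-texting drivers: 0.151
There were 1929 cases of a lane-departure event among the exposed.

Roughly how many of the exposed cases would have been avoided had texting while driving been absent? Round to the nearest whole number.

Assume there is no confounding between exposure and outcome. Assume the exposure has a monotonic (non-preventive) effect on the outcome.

about 813 cases

Let p₁ = 0.261, p₀ = 0.151.
PN = (p₁ − p₀)/p₁ = (0.261 − 0.151) / 0.261 ≈ 0.42146.
Attributable cases ≈ PN × (exposed cases) = 0.42146 × 1929 ≈ 812.99.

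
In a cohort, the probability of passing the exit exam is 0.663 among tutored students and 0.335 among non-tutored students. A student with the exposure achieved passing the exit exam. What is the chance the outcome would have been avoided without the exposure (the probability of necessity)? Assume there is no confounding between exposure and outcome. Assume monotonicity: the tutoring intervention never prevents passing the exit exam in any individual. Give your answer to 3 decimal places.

PN ≈ 0.495

Let p₁ = 0.663, p₀ = 0.335.
Under exogeneity and monotonicity, PN = (p₁ − p₀) / p₁.
PN = (0.663 − 0.335) / 0.663 = 0.328 / 0.663 ≈ 0.4947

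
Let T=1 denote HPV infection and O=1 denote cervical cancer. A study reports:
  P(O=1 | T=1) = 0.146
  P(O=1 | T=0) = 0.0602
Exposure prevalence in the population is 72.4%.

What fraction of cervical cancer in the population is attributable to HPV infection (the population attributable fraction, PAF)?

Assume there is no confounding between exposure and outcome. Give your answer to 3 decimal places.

PAF ≈ 0.508

Let p₁ = 0.146, p₀ = 0.0602.
Overall risk P(Y=1) = π·p₁ + (1−π)·p₀ = 0.724×0.146 + 0.276×0.0602 = 0.12232.
Under exogeneity, PAF = [P(Y=1) − p₀] / P(Y=1).
PAF = (0.12232 − 0.0602) / 0.12232 ≈ 0.5078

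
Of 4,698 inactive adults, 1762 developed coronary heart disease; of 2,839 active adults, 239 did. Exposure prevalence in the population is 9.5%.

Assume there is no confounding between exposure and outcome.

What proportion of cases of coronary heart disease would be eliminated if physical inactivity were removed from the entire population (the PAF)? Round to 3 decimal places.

PAF ≈ 0.247

p₁ = P(outcome | exposed) = 1762/4698 = 0.37505
p₀ = P(outcome | unexposed) = 239/2839 = 0.084185
Overall risk P(Y=1) = π·p₁ + (1−π)·p₀ = 0.095×0.37505 + 0.905×0.084185 = 0.11182.
Under exogeneity, PAF = [P(Y=1) − p₀] / P(Y=1).
PAF = (0.11182 − 0.084185) / 0.11182 ≈ 0.2471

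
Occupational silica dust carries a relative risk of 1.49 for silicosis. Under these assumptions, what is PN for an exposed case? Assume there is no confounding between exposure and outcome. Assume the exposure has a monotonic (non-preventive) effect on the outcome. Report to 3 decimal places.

PN ≈ 0.329

Under exogeneity and monotonicity, PN = (RR − 1) / RR = 1 − 1/RR.
PN = (1.49 − 1) / 1.49 = 0.49 / 1.49 ≈ 0.3289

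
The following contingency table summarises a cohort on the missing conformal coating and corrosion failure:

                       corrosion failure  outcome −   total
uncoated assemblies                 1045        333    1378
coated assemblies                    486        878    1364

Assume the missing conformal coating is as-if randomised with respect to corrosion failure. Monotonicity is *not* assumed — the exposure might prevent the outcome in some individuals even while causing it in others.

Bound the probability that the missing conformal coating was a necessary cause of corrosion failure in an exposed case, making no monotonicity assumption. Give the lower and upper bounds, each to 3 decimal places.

p₁ = P(outcome | exposed) = 1045/1378 = 0.75835
p₀ = P(outcome | unexposed) = 486/1364 = 0.3563
Under exogeneity alone the bounds on PN are max{0,(p₁−p₀)/p₁} ≤ PN ≤ min{1,(1−p₀)/p₁}.
  lower = (p₁ − p₀)/p₁ = 0.40204 / 0.75835 ≈ 0.5302
  upper = min{1, (1 − p₀)/p₁} = 0.6437 / 0.75835 ≈ 0.8488

0.530 ≤ PN ≤ 0.849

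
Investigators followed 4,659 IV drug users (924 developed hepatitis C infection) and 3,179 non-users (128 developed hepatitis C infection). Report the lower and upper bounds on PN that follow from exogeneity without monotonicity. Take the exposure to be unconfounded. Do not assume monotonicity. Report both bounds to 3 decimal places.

p₁ = P(outcome | exposed) = 924/4659 = 0.19833
p₀ = P(outcome | unexposed) = 128/3179 = 0.040264
Under exogeneity alone the bounds on PN are max{0,(p₁−p₀)/p₁} ≤ PN ≤ min{1,(1−p₀)/p₁}.
  lower = (p₁ − p₀)/p₁ = 0.15806 / 0.19833 ≈ 0.7970
  upper = min{1, (1 − p₀)/p₁} = 0.95974 / 0.19833 ≈ 4.8392 → capped at 1

0.797 ≤ PN ≤ 1.000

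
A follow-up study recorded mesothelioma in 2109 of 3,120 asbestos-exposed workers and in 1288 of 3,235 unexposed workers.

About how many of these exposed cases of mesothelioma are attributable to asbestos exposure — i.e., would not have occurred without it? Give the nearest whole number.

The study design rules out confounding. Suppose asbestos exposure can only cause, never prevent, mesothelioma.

p₁ = P(outcome | exposed) = 2109/3120 = 0.67596
p₀ = P(outcome | unexposed) = 1288/3235 = 0.39815
PN = (p₁ − p₀)/p₁ = (0.67596 − 0.39815) / 0.67596 ≈ 0.41099.
Attributable cases ≈ PN × (exposed cases) = 0.41099 × 2109 ≈ 866.79.

about 867 cases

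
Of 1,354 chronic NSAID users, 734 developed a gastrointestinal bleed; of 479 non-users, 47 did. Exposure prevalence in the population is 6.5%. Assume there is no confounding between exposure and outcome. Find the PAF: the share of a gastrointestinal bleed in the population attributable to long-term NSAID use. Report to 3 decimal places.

PAF ≈ 0.227

p₁ = P(outcome | exposed) = 734/1354 = 0.5421
p₀ = P(outcome | unexposed) = 47/479 = 0.098121
Overall risk P(Y=1) = π·p₁ + (1−π)·p₀ = 0.065×0.5421 + 0.935×0.098121 = 0.12698.
Under exogeneity, PAF = [P(Y=1) − p₀] / P(Y=1).
PAF = (0.12698 − 0.098121) / 0.12698 ≈ 0.2273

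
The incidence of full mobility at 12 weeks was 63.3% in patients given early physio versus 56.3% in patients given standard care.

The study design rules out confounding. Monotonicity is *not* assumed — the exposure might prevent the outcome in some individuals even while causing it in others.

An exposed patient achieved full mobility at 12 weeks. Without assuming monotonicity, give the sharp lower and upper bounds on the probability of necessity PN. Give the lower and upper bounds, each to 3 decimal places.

p₁ = 0.633, p₀ = 0.563.
Under exogeneity alone the bounds on PN are max{0,(p₁−p₀)/p₁} ≤ PN ≤ min{1,(1−p₀)/p₁}.
  lower = (p₁ − p₀)/p₁ = 0.07 / 0.633 ≈ 0.1106
  upper = min{1, (1 − p₀)/p₁} = 0.437 / 0.633 ≈ 0.6904

0.111 ≤ PN ≤ 0.690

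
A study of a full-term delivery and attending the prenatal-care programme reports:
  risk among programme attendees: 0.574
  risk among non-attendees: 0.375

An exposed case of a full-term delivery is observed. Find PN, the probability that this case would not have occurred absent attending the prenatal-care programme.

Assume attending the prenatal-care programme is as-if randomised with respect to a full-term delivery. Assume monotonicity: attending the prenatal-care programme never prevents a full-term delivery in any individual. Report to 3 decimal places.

PN ≈ 0.347

Let p₁ = 0.574, p₀ = 0.375.
Under exogeneity and monotonicity, PN = (p₁ − p₀) / p₁.
PN = (0.574 − 0.375) / 0.574 = 0.199 / 0.574 ≈ 0.3467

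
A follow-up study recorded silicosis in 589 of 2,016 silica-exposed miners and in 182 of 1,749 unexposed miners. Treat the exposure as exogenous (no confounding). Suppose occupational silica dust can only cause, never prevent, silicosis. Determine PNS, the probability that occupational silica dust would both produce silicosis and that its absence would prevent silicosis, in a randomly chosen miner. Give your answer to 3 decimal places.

p₁ = P(outcome | exposed) = 589/2016 = 0.29216
p₀ = P(outcome | unexposed) = 182/1749 = 0.10406
Under exogeneity and monotonicity, PNS = p₁ − p₀.
PNS = 0.29216 − 0.10406 = 0.1881

PNS ≈ 0.188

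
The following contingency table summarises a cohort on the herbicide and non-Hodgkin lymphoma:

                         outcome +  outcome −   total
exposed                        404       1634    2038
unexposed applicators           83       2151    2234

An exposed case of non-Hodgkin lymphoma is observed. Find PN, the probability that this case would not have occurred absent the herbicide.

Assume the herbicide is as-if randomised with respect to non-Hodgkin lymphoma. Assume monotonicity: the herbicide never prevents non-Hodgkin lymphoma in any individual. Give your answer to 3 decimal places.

PN ≈ 0.813

p₁ = P(outcome | exposed) = 404/2038 = 0.19823
p₀ = P(outcome | unexposed) = 83/2234 = 0.037153
Under exogeneity and monotonicity, PN = (p₁ − p₀)/p₁.
PN = (0.19823 − 0.037153) / 0.19823 ≈ 0.8126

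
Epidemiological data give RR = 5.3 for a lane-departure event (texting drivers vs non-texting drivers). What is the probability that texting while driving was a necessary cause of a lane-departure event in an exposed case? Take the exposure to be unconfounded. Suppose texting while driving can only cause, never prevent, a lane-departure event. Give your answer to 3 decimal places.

Under exogeneity and monotonicity, PN = (RR − 1) / RR = 1 − 1/RR.
PN = (5.3 − 1) / 5.3 = 4.3 / 5.3 ≈ 0.8113

PN ≈ 0.811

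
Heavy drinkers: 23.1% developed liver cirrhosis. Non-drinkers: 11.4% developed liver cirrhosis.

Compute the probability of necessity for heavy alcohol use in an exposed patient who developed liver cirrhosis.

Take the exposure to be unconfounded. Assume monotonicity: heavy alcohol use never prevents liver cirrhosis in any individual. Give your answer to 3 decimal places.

PN ≈ 0.506

p₁ = 0.231, p₀ = 0.114.
Under exogeneity and monotonicity, PN = (p₁ − p₀) / p₁.
PN = (0.231 − 0.114) / 0.231 = 0.117 / 0.231 ≈ 0.5065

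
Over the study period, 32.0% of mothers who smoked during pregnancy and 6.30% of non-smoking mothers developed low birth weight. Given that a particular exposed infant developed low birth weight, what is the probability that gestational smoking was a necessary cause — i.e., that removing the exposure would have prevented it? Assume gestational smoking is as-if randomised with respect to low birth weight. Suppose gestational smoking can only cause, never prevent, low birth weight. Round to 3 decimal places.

PN ≈ 0.803

p₁ = 0.32, p₀ = 0.063.
Under exogeneity and monotonicity, PN = (p₁ − p₀) / p₁.
PN = (0.32 − 0.063) / 0.32 = 0.257 / 0.32 ≈ 0.8031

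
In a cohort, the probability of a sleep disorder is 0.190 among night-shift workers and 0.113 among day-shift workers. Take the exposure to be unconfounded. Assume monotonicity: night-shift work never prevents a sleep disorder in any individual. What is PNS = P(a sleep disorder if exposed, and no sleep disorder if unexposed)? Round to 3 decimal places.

Let p₁ = 0.19, p₀ = 0.113.
Under exogeneity and monotonicity, PNS = p₁ − p₀.
PNS = 0.19 − 0.113 = 0.077

PNS ≈ 0.077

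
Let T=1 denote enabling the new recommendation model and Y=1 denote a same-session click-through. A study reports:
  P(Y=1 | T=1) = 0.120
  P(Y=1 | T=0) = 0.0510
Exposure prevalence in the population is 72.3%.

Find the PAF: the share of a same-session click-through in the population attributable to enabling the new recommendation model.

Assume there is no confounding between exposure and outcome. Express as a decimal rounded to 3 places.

Let p₁ = 0.12, p₀ = 0.051.
Overall risk P(Y=1) = π·p₁ + (1−π)·p₀ = 0.723×0.12 + 0.277×0.051 = 0.10089.
Under exogeneity, PAF = [P(Y=1) − p₀] / P(Y=1).
PAF = (0.10089 − 0.051) / 0.10089 ≈ 0.4945

PAF ≈ 0.494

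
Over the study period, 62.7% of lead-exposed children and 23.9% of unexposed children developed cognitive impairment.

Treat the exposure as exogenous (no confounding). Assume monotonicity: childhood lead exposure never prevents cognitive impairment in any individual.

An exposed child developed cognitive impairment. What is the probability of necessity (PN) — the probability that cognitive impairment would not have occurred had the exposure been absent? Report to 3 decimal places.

p₁ = 0.627, p₀ = 0.239.
Under exogeneity and monotonicity, PN = (p₁ − p₀) / p₁.
PN = (0.627 − 0.239) / 0.627 = 0.388 / 0.627 ≈ 0.6188

PN ≈ 0.619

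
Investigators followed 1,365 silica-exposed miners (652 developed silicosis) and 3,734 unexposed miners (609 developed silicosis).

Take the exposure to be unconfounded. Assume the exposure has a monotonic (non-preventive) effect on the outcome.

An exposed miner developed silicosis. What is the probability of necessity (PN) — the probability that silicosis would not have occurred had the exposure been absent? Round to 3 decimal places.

p₁ = P(outcome | exposed) = 652/1365 = 0.47766
p₀ = P(outcome | unexposed) = 609/3734 = 0.1631
Under exogeneity and monotonicity, PN = (p₁ − p₀) / p₁.
PN = (0.47766 − 0.1631) / 0.47766 = 0.31456 / 0.47766 ≈ 0.6585

PN ≈ 0.659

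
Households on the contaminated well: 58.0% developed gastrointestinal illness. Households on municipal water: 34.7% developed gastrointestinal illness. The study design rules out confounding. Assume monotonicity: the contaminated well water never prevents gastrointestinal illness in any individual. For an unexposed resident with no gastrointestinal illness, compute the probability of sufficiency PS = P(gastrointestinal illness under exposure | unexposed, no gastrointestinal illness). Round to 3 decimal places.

p₁ = 0.58, p₀ = 0.347.
Under exogeneity and monotonicity, PS = (p₁ − p₀) / (1 − p₀).
PS = (0.58 − 0.347) / (1 − 0.347) = 0.233 / 0.653 ≈ 0.3568

PS ≈ 0.357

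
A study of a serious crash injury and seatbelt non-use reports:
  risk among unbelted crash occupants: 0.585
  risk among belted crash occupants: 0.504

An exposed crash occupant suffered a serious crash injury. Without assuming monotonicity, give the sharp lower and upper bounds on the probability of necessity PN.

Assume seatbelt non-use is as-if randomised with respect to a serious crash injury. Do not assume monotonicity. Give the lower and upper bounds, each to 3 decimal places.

0.138 ≤ PN ≤ 0.848

Let p₁ = 0.585, p₀ = 0.504.
Under exogeneity alone the bounds on PN are max{0,(p₁−p₀)/p₁} ≤ PN ≤ min{1,(1−p₀)/p₁}.
  lower = (p₁ − p₀)/p₁ = 0.081 / 0.585 ≈ 0.1385
  upper = min{1, (1 − p₀)/p₁} = 0.496 / 0.585 ≈ 0.8479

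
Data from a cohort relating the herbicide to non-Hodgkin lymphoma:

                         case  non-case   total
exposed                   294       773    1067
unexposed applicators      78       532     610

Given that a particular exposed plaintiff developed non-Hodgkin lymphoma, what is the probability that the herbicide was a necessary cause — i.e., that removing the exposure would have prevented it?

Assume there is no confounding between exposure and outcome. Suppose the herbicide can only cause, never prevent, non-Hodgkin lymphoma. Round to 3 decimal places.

PN ≈ 0.536

p₁ = P(outcome | exposed) = 294/1067 = 0.27554
p₀ = P(outcome | unexposed) = 78/610 = 0.12787
Under exogeneity and monotonicity, PN = (p₁ − p₀) / p₁.
PN = (0.27554 − 0.12787) / 0.27554 = 0.14767 / 0.27554 ≈ 0.5359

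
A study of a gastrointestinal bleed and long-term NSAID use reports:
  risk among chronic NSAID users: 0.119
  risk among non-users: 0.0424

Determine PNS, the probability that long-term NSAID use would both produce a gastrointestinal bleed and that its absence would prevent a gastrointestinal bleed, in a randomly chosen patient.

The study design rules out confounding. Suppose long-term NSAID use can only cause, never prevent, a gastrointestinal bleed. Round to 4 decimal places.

Let p₁ = 0.119, p₀ = 0.0424.
Under exogeneity and monotonicity, PNS = p₁ − p₀.
PNS = 0.119 − 0.0424 = 0.0766

PNS ≈ 0.0766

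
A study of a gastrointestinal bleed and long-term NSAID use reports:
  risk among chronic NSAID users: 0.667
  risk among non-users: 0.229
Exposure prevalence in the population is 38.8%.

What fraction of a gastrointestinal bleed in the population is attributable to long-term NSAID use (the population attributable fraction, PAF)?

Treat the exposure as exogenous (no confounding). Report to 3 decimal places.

Let p₁ = 0.667, p₀ = 0.229.
Overall risk P(Y=1) = π·p₁ + (1−π)·p₀ = 0.388×0.667 + 0.612×0.229 = 0.39894.
Under exogeneity, PAF = [P(Y=1) − p₀] / P(Y=1).
PAF = (0.39894 − 0.229) / 0.39894 ≈ 0.4260

PAF ≈ 0.426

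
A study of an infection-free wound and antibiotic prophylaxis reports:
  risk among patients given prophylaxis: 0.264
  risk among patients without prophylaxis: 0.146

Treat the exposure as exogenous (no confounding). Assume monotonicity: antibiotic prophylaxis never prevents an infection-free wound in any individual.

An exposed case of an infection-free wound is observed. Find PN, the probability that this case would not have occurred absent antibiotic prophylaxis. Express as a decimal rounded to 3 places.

Let p₁ = 0.264, p₀ = 0.146.
Under exogeneity and monotonicity, PN = (p₁ − p₀) / p₁.
PN = (0.264 − 0.146) / 0.264 = 0.118 / 0.264 ≈ 0.4470

PN ≈ 0.447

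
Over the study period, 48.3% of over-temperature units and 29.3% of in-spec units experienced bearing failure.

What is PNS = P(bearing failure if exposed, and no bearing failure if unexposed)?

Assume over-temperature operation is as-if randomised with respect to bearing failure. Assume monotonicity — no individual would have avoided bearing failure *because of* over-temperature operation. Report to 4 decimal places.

PNS ≈ 0.1900

p₁ = 0.483, p₀ = 0.293.
Under exogeneity and monotonicity, PNS = p₁ − p₀.
PNS = 0.483 − 0.293 = 0.19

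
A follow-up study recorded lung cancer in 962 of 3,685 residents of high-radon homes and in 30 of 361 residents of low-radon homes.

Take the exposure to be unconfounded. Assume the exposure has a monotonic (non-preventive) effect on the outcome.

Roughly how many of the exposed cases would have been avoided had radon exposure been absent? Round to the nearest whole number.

about 656 cases

p₁ = P(outcome | exposed) = 962/3685 = 0.26106
p₀ = P(outcome | unexposed) = 30/361 = 0.083102
PN = (p₁ − p₀)/p₁ = (0.26106 − 0.083102) / 0.26106 ≈ 0.68167.
Attributable cases ≈ PN × (exposed cases) = 0.68167 × 962 ≈ 655.77.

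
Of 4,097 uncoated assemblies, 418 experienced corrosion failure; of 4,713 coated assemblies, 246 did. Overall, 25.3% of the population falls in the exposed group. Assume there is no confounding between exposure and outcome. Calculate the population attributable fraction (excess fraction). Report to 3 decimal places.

PAF ≈ 0.195

p₁ = P(outcome | exposed) = 418/4097 = 0.10203
p₀ = P(outcome | unexposed) = 246/4713 = 0.052196
Overall risk P(Y=1) = π·p₁ + (1−π)·p₀ = 0.253×0.10203 + 0.747×0.052196 = 0.064803.
Under exogeneity, PAF = [P(Y=1) − p₀] / P(Y=1).
PAF = (0.064803 − 0.052196) / 0.064803 ≈ 0.1945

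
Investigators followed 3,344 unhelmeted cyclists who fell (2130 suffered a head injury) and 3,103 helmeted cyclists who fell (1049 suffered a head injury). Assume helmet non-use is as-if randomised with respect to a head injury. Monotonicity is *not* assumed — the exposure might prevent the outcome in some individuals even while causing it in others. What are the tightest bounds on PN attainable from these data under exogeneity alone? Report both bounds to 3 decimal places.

p₁ = P(outcome | exposed) = 2130/3344 = 0.63696
p₀ = P(outcome | unexposed) = 1049/3103 = 0.33806
Under exogeneity alone the bounds on PN are max{0,(p₁−p₀)/p₁} ≤ PN ≤ min{1,(1−p₀)/p₁}.
  lower = (p₁ − p₀)/p₁ = 0.2989 / 0.63696 ≈ 0.4693
  upper = min{1, (1 − p₀)/p₁} = 0.66194 / 0.63696 ≈ 1.0392 → capped at 1

0.469 ≤ PN ≤ 1.000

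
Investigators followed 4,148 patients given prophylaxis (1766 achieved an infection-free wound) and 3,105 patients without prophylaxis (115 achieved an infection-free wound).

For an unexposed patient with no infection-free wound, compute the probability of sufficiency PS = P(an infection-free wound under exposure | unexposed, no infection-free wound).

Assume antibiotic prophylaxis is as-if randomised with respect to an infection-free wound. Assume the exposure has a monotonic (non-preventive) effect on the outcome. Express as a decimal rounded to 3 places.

PS ≈ 0.404

p₁ = P(outcome | exposed) = 1766/4148 = 0.42575
p₀ = P(outcome | unexposed) = 115/3105 = 0.037037
Under exogeneity and monotonicity, PS = (p₁ − p₀) / (1 − p₀).
PS = (0.42575 − 0.037037) / (1 − 0.037037) = 0.38871 / 0.96296 ≈ 0.4037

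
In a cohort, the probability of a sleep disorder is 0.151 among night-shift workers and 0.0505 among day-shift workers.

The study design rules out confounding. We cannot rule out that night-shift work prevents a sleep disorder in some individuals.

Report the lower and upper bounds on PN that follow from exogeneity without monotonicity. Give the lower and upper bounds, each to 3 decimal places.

0.666 ≤ PN ≤ 1.000

Let p₁ = 0.151, p₀ = 0.0505.
Under exogeneity alone the bounds on PN are max{0,(p₁−p₀)/p₁} ≤ PN ≤ min{1,(1−p₀)/p₁}.
  lower = (p₁ − p₀)/p₁ = 0.1005 / 0.151 ≈ 0.6656
  upper = min{1, (1 − p₀)/p₁} = 0.9495 / 0.151 ≈ 6.2881 → capped at 1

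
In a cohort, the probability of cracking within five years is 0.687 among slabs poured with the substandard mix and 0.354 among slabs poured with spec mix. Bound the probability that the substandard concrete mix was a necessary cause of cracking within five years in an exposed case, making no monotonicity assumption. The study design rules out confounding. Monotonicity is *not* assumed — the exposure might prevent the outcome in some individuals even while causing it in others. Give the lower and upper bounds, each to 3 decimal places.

Let p₁ = 0.687, p₀ = 0.354.
Under exogeneity alone the bounds on PN are max{0,(p₁−p₀)/p₁} ≤ PN ≤ min{1,(1−p₀)/p₁}.
  lower = (p₁ − p₀)/p₁ = 0.333 / 0.687 ≈ 0.4847
  upper = min{1, (1 − p₀)/p₁} = 0.646 / 0.687 ≈ 0.9403

0.485 ≤ PN ≤ 0.940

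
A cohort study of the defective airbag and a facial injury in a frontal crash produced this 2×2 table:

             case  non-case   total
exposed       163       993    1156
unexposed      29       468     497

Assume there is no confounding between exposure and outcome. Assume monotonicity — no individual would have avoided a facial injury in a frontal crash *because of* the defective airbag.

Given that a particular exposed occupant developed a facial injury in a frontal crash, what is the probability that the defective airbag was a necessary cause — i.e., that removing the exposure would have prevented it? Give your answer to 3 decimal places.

PN ≈ 0.586

p₁ = P(outcome | exposed) = 163/1156 = 0.141
p₀ = P(outcome | unexposed) = 29/497 = 0.05835
Under exogeneity and monotonicity, PN = (p₁ − p₀)/p₁.
PN = (0.141 − 0.05835) / 0.141 ≈ 0.5862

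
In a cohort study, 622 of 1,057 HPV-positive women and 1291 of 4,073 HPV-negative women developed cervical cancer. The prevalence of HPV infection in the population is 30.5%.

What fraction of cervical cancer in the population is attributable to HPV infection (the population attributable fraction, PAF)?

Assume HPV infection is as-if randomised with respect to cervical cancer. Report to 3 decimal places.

p₁ = P(outcome | exposed) = 622/1057 = 0.58846
p₀ = P(outcome | unexposed) = 1291/4073 = 0.31697
Overall risk P(Y=1) = π·p₁ + (1−π)·p₀ = 0.305×0.58846 + 0.695×0.31697 = 0.39977.
Under exogeneity, PAF = [P(Y=1) − p₀] / P(Y=1).
PAF = (0.39977 − 0.31697) / 0.39977 ≈ 0.2071

PAF ≈ 0.207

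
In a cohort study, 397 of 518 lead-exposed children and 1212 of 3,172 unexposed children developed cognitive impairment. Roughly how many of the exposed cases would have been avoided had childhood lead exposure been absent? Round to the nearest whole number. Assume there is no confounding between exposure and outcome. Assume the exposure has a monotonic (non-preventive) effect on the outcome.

p₁ = P(outcome | exposed) = 397/518 = 0.76641
p₀ = P(outcome | unexposed) = 1212/3172 = 0.38209
PN = (p₁ − p₀)/p₁ = (0.76641 − 0.38209) / 0.76641 ≈ 0.50145.
Attributable cases ≈ PN × (exposed cases) = 0.50145 × 397 ≈ 199.08.

about 199 cases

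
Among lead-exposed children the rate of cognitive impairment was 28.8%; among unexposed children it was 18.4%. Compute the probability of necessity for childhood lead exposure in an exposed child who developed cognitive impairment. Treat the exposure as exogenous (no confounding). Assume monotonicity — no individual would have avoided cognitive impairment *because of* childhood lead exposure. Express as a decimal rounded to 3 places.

p₁ = 0.288, p₀ = 0.184.
Under exogeneity and monotonicity, PN = (p₁ − p₀) / p₁.
PN = (0.288 − 0.184) / 0.288 = 0.104 / 0.288 ≈ 0.3611

PN ≈ 0.361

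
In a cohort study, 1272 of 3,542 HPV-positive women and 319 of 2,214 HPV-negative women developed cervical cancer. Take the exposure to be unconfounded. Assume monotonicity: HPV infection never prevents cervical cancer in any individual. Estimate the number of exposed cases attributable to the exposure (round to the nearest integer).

about 762 cases

p₁ = P(outcome | exposed) = 1272/3542 = 0.35912
p₀ = P(outcome | unexposed) = 319/2214 = 0.14408
PN = (p₁ − p₀)/p₁ = (0.35912 − 0.14408) / 0.35912 ≈ 0.59879.
Attributable cases ≈ PN × (exposed cases) = 0.59879 × 1272 ≈ 761.66.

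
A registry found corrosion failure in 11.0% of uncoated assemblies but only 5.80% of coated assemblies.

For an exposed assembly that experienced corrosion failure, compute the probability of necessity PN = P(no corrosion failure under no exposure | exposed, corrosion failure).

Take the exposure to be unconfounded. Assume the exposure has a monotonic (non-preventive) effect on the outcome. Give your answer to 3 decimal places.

p₁ = 0.11, p₀ = 0.058.
Under exogeneity and monotonicity, PN = (p₁ − p₀) / p₁.
PN = (0.11 − 0.058) / 0.11 = 0.052 / 0.11 ≈ 0.4727

PN ≈ 0.473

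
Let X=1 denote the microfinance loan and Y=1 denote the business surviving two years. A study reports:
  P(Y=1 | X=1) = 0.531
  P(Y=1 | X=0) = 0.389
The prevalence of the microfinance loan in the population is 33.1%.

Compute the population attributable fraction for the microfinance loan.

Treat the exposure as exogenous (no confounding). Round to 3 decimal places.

Let p₁ = 0.531, p₀ = 0.389.
Overall risk P(Y=1) = π·p₁ + (1−π)·p₀ = 0.331×0.531 + 0.669×0.389 = 0.436.
Under exogeneity, PAF = [P(Y=1) − p₀] / P(Y=1).
PAF = (0.436 − 0.389) / 0.436 ≈ 0.1078

PAF ≈ 0.108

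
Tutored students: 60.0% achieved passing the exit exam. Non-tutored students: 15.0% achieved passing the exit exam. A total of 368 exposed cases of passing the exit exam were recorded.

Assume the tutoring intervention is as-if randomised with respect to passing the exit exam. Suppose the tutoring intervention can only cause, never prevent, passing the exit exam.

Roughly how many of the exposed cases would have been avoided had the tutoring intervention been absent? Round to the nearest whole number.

p₁ = 0.6, p₀ = 0.15.
PN = (p₁ − p₀)/p₁ = (0.6 − 0.15) / 0.6 ≈ 0.75000.
Attributable cases ≈ PN × (exposed cases) = 0.75000 × 368 ≈ 276.00.

about 276 cases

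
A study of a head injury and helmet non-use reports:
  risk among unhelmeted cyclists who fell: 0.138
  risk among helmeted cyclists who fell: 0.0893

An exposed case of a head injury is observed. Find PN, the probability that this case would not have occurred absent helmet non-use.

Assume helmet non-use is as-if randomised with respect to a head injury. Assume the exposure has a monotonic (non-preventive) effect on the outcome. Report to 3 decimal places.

PN ≈ 0.353

Let p₁ = 0.138, p₀ = 0.0893.
Under exogeneity and monotonicity, PN = (p₁ − p₀) / p₁.
PN = (0.138 − 0.0893) / 0.138 = 0.0487 / 0.138 ≈ 0.3529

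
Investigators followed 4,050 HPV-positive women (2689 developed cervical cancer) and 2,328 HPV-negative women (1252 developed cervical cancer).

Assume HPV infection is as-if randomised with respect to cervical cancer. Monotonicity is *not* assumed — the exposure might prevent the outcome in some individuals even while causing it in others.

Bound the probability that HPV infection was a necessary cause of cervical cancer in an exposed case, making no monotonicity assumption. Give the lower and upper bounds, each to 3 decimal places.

0.190 ≤ PN ≤ 0.696

p₁ = P(outcome | exposed) = 2689/4050 = 0.66395
p₀ = P(outcome | unexposed) = 1252/2328 = 0.5378
Under exogeneity alone the bounds on PN are max{0,(p₁−p₀)/p₁} ≤ PN ≤ min{1,(1−p₀)/p₁}.
  lower = (p₁ − p₀)/p₁ = 0.12615 / 0.66395 ≈ 0.1900
  upper = min{1, (1 − p₀)/p₁} = 0.4622 / 0.66395 ≈ 0.6961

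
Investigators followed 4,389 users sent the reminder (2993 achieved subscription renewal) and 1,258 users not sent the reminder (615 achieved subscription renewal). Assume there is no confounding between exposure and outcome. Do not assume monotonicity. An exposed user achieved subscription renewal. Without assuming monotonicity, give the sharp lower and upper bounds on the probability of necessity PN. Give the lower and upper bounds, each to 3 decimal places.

p₁ = P(outcome | exposed) = 2993/4389 = 0.68193
p₀ = P(outcome | unexposed) = 615/1258 = 0.48887
Under exogeneity alone the bounds on PN are max{0,(p₁−p₀)/p₁} ≤ PN ≤ min{1,(1−p₀)/p₁}.
  lower = (p₁ − p₀)/p₁ = 0.19306 / 0.68193 ≈ 0.2831
  upper = min{1, (1 − p₀)/p₁} = 0.51113 / 0.68193 ≈ 0.7495

0.283 ≤ PN ≤ 0.750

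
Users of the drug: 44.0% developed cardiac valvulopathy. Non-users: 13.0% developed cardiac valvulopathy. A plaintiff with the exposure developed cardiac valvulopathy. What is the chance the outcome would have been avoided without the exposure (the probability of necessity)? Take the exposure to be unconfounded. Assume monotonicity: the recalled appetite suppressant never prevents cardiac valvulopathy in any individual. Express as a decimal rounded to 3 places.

PN ≈ 0.705

p₁ = 0.44, p₀ = 0.13.
Under exogeneity and monotonicity, PN = (p₁ − p₀) / p₁.
PN = (0.44 − 0.13) / 0.44 = 0.31 / 0.44 ≈ 0.7045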